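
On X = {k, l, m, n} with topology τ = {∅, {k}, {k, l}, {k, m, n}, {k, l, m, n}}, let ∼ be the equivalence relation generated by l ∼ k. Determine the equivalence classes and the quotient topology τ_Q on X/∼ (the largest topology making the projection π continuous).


X/∼ = {[k=l], [m], [n]}; |τ_Q| = 3.

Equivalence classes: [k=l], [m], [n].
Quotient map π: X → X/∼ sends k ↦ [k=l], l ↦ [k=l], m ↦ [m], n ↦ [n].
For each subset V ⊆ X/∼, compute π^{-1}(V) ⊆ X and check whether π^{-1}(V) ∈ τ. V is open in τ_Q iff π^{-1}(V) ∈ τ.
  V = {}: π^{-1}(V) = ∅ ∈ τ ✓.
  V = {[k=l]}: π^{-1}(V) = {k, l} ∈ τ ✓.
  V = {[m]}: π^{-1}(V) = {m} ∉ τ ✗.
  V = {[k=l], [m]}: π^{-1}(V) = {k, l, m} ∉ τ ✗.
  V = {[n]}: π^{-1}(V) = {n} ∉ τ ✗.
  V = {[k=l], [n]}: π^{-1}(V) = {k, l, n} ∉ τ ✗.
  V = {[m], [n]}: π^{-1}(V) = {m, n} ∉ τ ✗.
  V = {[k=l], [m], [n]}: π^{-1}(V) = {k, l, m, n} ∈ τ ✓.
Open sets in the quotient: τ_Q = {{}, {[k=l]}, {[k=l], [m], [n]}} (3 elements).


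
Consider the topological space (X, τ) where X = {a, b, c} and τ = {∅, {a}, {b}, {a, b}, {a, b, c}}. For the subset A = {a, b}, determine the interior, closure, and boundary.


int(A) = {a, b}, cl(A) = {a, b, c}, ∂A = {c}.

Closed sets in (X, τ) are complements of opens:
  closed(X, τ) = {∅, {c}, {a, c}, {b, c}, {a, b, c}}.
int(A) = ⋃ {U ∈ τ : U ⊆ A}. Opens contained in A: ∅, {a}, {b}, {a, b}.
Taking the union of these: int(A) = {a, b}.
cl(A) = ⋂ {C closed : A ⊆ C}. Closed sets containing A: {a, b, c}.
Intersecting these: cl(A) = {a, b, c}.
∂A = cl(A) ∖ int(A) = {a, b, c} ∖ {a, b} = {c}.


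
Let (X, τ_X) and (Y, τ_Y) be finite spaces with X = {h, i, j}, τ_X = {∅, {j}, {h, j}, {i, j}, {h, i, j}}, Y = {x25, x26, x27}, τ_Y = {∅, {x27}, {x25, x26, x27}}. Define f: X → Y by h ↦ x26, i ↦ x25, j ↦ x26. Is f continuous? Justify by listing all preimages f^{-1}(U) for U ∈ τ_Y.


f IS continuous.

Compute f^{-1}(U) for each U ∈ τ_Y:
  U = ∅: f^{-1}(U) = ∅ ∈ τ_X ✓.
  U = {x27}: f^{-1}(U) = ∅ ∈ τ_X ✓.
  U = {x25, x26, x27}: f^{-1}(U) = {h, i, j} ∈ τ_X ✓.
Every preimage lies in τ_X, so f IS continuous.


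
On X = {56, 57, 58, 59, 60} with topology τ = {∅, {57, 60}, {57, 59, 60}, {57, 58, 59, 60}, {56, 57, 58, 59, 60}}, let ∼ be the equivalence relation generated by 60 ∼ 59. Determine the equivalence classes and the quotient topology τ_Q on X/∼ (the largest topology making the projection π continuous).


X/∼ = {[56], [57], [58], [59=60]}; |τ_Q| = 4.

Equivalence classes: [56], [57], [58], [59=60].
Quotient map π: X → X/∼ sends 56 ↦ [56], 57 ↦ [57], 58 ↦ [58], 59 ↦ [59=60], 60 ↦ [59=60].
For each subset V ⊆ X/∼, compute π^{-1}(V) ⊆ X and check whether π^{-1}(V) ∈ τ. V is open in τ_Q iff π^{-1}(V) ∈ τ.
  V = {}: π^{-1}(V) = ∅ ∈ τ ✓.
  V = {[56]}: π^{-1}(V) = {56} ∉ τ ✗.
  V = {[57]}: π^{-1}(V) = {57} ∉ τ ✗.
  V = {[56], [57]}: π^{-1}(V) = {56, 57} ∉ τ ✗.
  V = {[58]}: π^{-1}(V) = {58} ∉ τ ✗.
  V = {[56], [58]}: π^{-1}(V) = {56, 58} ∉ τ ✗.
  V = {[57], [58]}: π^{-1}(V) = {57, 58} ∉ τ ✗.
  V = {[56], [57], [58]}: π^{-1}(V) = {56, 57, 58} ∉ τ ✗.
  V = {[59=60]}: π^{-1}(V) = {59, 60} ∉ τ ✗.
  V = {[56], [59=60]}: π^{-1}(V) = {56, 59, 60} ∉ τ ✗.
  V = {[57], [59=60]}: π^{-1}(V) = {57, 59, 60} ∈ τ ✓.
  V = {[56], [57], [59=60]}: π^{-1}(V) = {56, 57, 59, 60} ∉ τ ✗.
  V = {[58], [59=60]}: π^{-1}(V) = {58, 59, 60} ∉ τ ✗.
  V = {[56], [58], [59=60]}: π^{-1}(V) = {56, 58, 59, 60} ∉ τ ✗.
  V = {[57], [58], [59=60]}: π^{-1}(V) = {57, 58, 59, 60} ∈ τ ✓.
  V = {[56], [57], [58], [59=60]}: π^{-1}(V) = {56, 57, 58, 59, 60} ∈ τ ✓.
Open sets in the quotient: τ_Q = {{}, {[57], [59=60]}, {[57], [58], [59=60]}, {[56], [57], [58], [59=60]}} (4 elements).


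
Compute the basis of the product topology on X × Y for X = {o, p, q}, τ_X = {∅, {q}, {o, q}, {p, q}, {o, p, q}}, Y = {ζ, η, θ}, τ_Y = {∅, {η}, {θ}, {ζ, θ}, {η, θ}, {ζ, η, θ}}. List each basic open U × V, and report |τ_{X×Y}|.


Basis B = {∅ × ∅, {q} × {η}, {q} × {θ}, {o, q} × {η}, {o, q} × {θ}, {p, q} × {η}, {p, q} × {θ}, {q} × {ζ, θ}, {q} × {η, θ}, {o, p, q} × {η}, {o, p, q} × {θ}, {q} × {ζ, η, θ}, {o, q} × {ζ, θ}, {o, q} × {η, θ}, {p, q} × {ζ, θ}, {p, q} × {η, θ}, {o, q} × {ζ, η, θ}, {o, p, q} × {ζ, θ}, {o, p, q} × {η, θ}, {p, q} × {ζ, η, θ}, {o, p, q} × {ζ, η, θ}}; |τ_{X×Y}| = 70.

Enumerate products U × V with U ∈ τ_X, V ∈ τ_Y (deduplicated):
  ∅ × ∅ = {} (∅)
  {q} × {η} = {(q,η)}
  {q} × {θ} = {(q,θ)}
  {o, q} × {η} = {(o,η), (q,η)}
  {o, q} × {θ} = {(o,θ), (q,θ)}
  {p, q} × {η} = {(p,η), (q,η)}
  {p, q} × {θ} = {(p,θ), (q,θ)}
  {q} × {ζ, θ} = {(q,ζ), (q,θ)}
  {q} × {η, θ} = {(q,η), (q,θ)}
  {o, p, q} × {η} = {(o,η), (p,η), (q,η)}
  {o, p, q} × {θ} = {(o,θ), (p,θ), (q,θ)}
  {q} × {ζ, η, θ} = {(q,ζ), (q,η), (q,θ)}
  {o, q} × {ζ, θ} = {(o,ζ), (o,θ), (q,ζ), (q,θ)}
  {o, q} × {η, θ} = {(o,η), (o,θ), (q,η), (q,θ)}
  {p, q} × {ζ, θ} = {(p,ζ), (p,θ), (q,ζ), (q,θ)}
  {p, q} × {η, θ} = {(p,η), (p,θ), (q,η), (q,θ)}
  {o, q} × {ζ, η, θ} = {(o,ζ), (o,η), (o,θ), (q,ζ), (q,η), (q,θ)}
  {o, p, q} × {ζ, θ} = {(o,ζ), (o,θ), (p,ζ), (p,θ), (q,ζ), (q,θ)}
  {o, p, q} × {η, θ} = {(o,η), (o,θ), (p,η), (p,θ), (q,η), (q,θ)}
  {p, q} × {ζ, η, θ} = {(p,ζ), (p,η), (p,θ), (q,ζ), (q,η), (q,θ)}
  {o, p, q} × {ζ, η, θ} = {(o,ζ), (o,η), (o,θ), (p,ζ), (p,η), (p,θ), (q,ζ), (q,η), (q,θ)}
These 21 distinct sets form the basis B.
Close under arbitrary unions to get τ_{X×Y}; counting gives |τ_{X×Y}| = 70.


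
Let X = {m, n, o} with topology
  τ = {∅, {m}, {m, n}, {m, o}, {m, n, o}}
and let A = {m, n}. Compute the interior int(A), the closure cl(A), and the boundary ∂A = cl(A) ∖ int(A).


int(A) = {m, n}, cl(A) = {m, n, o}, ∂A = {o}.

Closed sets in (X, τ) are complements of opens:
  closed(X, τ) = {∅, {n}, {o}, {n, o}, {m, n, o}}.
int(A) = ⋃ {U ∈ τ : U ⊆ A}. Opens contained in A: ∅, {m}, {m, n}.
Taking the union of these: int(A) = {m, n}.
cl(A) = ⋂ {C closed : A ⊆ C}. Closed sets containing A: {m, n, o}.
Intersecting these: cl(A) = {m, n, o}.
∂A = cl(A) ∖ int(A) = {m, n, o} ∖ {m, n} = {o}.


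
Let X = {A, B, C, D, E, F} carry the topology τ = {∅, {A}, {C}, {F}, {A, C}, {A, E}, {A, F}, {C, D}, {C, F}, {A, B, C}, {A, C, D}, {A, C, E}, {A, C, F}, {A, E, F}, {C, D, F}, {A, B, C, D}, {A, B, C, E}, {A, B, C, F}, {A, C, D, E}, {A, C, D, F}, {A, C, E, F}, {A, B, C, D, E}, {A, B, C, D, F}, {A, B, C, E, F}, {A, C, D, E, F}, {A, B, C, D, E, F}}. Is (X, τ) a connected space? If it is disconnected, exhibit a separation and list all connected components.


(X, τ) is disconnected; components = [{F}, {A, B, C, D, E}].

Find clopen sets (U ∈ τ with X ∖ U ∈ τ):
  U = ∅, X ∖ U = {A, B, C, D, E, F} — both open, so U is clopen.
  U = {F}, X ∖ U = {A, B, C, D, E} — both open, so U is clopen.
  U = {A, B, C, D, E}, X ∖ U = {F} — both open, so U is clopen.
  U = {A, B, C, D, E, F}, X ∖ U = ∅ — both open, so U is clopen.
Nontrivial clopen(s) exist: e.g. {A, B, C, D, E}. So (X, τ) is disconnected.
Compute connected components by grouping points that agree on all clopens:
  component: {F}
  component: {A, B, C, D, E}


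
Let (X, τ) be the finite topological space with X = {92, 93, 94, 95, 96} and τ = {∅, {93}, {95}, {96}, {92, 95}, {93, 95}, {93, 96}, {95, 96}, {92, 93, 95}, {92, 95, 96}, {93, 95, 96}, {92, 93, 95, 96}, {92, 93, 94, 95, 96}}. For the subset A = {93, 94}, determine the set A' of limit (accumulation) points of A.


A' = {94}

For each x ∈ X, list the open sets U ∈ τ with x ∈ U, then check whether U ∩ (A ∖ {x}) ≠ ∅ for every such U.
  x = 92: open {92, 95} ∋ x has {92, 95} ∩ (A ∖ {92}) = ∅, so x is NOT a limit point.
  x = 93: open {93} ∋ x has {93} ∩ (A ∖ {93}) = ∅, so x is NOT a limit point.
  x = 94: opens ∋ x are {92, 93, 94, 95, 96}; each meets A ∖ {94}, so x IS a limit point.
  x = 95: open {95} ∋ x has {95} ∩ (A ∖ {95}) = ∅, so x is NOT a limit point.
  x = 96: open {96} ∋ x has {96} ∩ (A ∖ {96}) = ∅, so x is NOT a limit point.
Collecting: A' = {94}.


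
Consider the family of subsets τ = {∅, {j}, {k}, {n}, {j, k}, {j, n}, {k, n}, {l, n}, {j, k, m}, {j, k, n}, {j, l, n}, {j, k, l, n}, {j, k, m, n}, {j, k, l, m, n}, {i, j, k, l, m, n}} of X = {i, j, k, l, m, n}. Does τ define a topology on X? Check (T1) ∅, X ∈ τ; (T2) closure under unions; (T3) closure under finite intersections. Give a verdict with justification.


τ is NOT a topology on X.

Axiom (T1): ∅ ∈ τ? Yes; X ∈ τ? Yes.
Axiom (T2/T3): check pairwise unions and intersections of members of τ.
Counterexample for (T2): {k} ∪ {l, n} = {k, l, n} ∉ τ. Therefore τ is NOT a topology.


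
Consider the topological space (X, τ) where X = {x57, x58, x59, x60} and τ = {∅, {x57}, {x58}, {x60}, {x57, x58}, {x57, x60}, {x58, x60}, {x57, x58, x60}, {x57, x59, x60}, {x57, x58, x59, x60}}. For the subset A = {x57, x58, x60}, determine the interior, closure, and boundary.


int(A) = {x57, x58, x60}, cl(A) = {x57, x58, x59, x60}, ∂A = {x59}.

Closed sets in (X, τ) are complements of opens:
  closed(X, τ) = {∅, {x58}, {x59}, {x57, x59}, {x58, x59}, {x59, x60}, {x57, x58, x59}, {x57, x59, x60}, {x58, x59, x60}, {x57, x58, x59, x60}}.
int(A) = ⋃ {U ∈ τ : U ⊆ A}. Opens contained in A: ∅, {x57}, {x58}, {x60}, {x57, x58}, {x57, x60}, {x58, x60}, {x57, x58, x60}.
Taking the union of these: int(A) = {x57, x58, x60}.
cl(A) = ⋂ {C closed : A ⊆ C}. Closed sets containing A: {x57, x58, x59, x60}.
Intersecting these: cl(A) = {x57, x58, x59, x60}.
∂A = cl(A) ∖ int(A) = {x57, x58, x59, x60} ∖ {x57, x58, x60} = {x59}.


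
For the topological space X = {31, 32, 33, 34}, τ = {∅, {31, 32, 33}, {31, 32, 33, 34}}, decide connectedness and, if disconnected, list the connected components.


(X, τ) is connected.

Find clopen sets (U ∈ τ with X ∖ U ∈ τ):
  U = ∅, X ∖ U = {31, 32, 33, 34} — both open, so U is clopen.
  U = {31, 32, 33, 34}, X ∖ U = ∅ — both open, so U is clopen.
Only trivial clopens (∅ and X) exist, so (X, τ) is connected.
Compute connected components by grouping points that agree on all clopens:
  component: {31, 32, 33, 34}


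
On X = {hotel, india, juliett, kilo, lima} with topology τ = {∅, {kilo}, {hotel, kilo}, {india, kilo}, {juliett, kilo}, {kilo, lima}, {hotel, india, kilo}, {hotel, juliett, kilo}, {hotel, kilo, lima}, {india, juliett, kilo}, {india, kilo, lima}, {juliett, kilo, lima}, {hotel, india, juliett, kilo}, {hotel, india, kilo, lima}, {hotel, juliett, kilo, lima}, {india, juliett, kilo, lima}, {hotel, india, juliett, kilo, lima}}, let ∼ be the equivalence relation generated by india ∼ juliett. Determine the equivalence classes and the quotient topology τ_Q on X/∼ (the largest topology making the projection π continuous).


X/∼ = {[hotel], [india=juliett], [kilo], [lima]}; |τ_Q| = 9.

Equivalence classes: [hotel], [india=juliett], [kilo], [lima].
Quotient map π: X → X/∼ sends hotel ↦ [hotel], india ↦ [india=juliett], juliett ↦ [india=juliett], kilo ↦ [kilo], lima ↦ [lima].
For each subset V ⊆ X/∼, compute π^{-1}(V) ⊆ X and check whether π^{-1}(V) ∈ τ. V is open in τ_Q iff π^{-1}(V) ∈ τ.
  V = {}: π^{-1}(V) = ∅ ∈ τ ✓.
  V = {[hotel]}: π^{-1}(V) = {hotel} ∉ τ ✗.
  V = {[india=juliett]}: π^{-1}(V) = {india, juliett} ∉ τ ✗.
  V = {[hotel], [india=juliett]}: π^{-1}(V) = {hotel, india, juliett} ∉ τ ✗.
  V = {[kilo]}: π^{-1}(V) = {kilo} ∈ τ ✓.
  V = {[hotel], [kilo]}: π^{-1}(V) = {hotel, kilo} ∈ τ ✓.
  V = {[india=juliett], [kilo]}: π^{-1}(V) = {india, juliett, kilo} ∈ τ ✓.
  V = {[hotel], [india=juliett], [kilo]}: π^{-1}(V) = {hotel, india, juliett, kilo} ∈ τ ✓.
  V = {[lima]}: π^{-1}(V) = {lima} ∉ τ ✗.
  V = {[hotel], [lima]}: π^{-1}(V) = {hotel, lima} ∉ τ ✗.
  V = {[india=juliett], [lima]}: π^{-1}(V) = {india, juliett, lima} ∉ τ ✗.
  V = {[hotel], [india=juliett], [lima]}: π^{-1}(V) = {hotel, india, juliett, lima} ∉ τ ✗.
  V = {[kilo], [lima]}: π^{-1}(V) = {kilo, lima} ∈ τ ✓.
  V = {[hotel], [kilo], [lima]}: π^{-1}(V) = {hotel, kilo, lima} ∈ τ ✓.
  V = {[india=juliett], [kilo], [lima]}: π^{-1}(V) = {india, juliett, kilo, lima} ∈ τ ✓.
  V = {[hotel], [india=juliett], [kilo], [lima]}: π^{-1}(V) = {hotel, india, juliett, kilo, lima} ∈ τ ✓.
Open sets in the quotient: τ_Q = {{}, {[kilo]}, {[hotel], [kilo]}, {[india=juliett], [kilo]}, {[hotel], [india=juliett], [kilo]}, {[kilo], [lima]}, {[hotel], [kilo], [lima]}, {[india=juliett], [kilo], [lima]}, {[hotel], [india=juliett], [kilo], [lima]}} (9 elements).


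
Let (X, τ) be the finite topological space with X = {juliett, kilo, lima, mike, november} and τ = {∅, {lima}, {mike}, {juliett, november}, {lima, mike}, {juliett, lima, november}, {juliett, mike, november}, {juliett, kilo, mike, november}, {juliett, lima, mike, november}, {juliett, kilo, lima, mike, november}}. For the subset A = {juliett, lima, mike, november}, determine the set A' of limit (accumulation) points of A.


A' = {juliett, kilo, november}

For each x ∈ X, list the open sets U ∈ τ with x ∈ U, then check whether U ∩ (A ∖ {x}) ≠ ∅ for every such U.
  x = juliett: opens ∋ x are {juliett, november}, {juliett, lima, november}, {juliett, mike, november}, {juliett, kilo, mike, november}, {juliett, lima, mike, november}, {juliett, kilo, lima, mike, november}; each meets A ∖ {juliett}, so x IS a limit point.
  x = kilo: opens ∋ x are {juliett, kilo, mike, november}, {juliett, kilo, lima, mike, november}; each meets A ∖ {kilo}, so x IS a limit point.
  x = lima: open {lima} ∋ x has {lima} ∩ (A ∖ {lima}) = ∅, so x is NOT a limit point.
  x = mike: open {mike} ∋ x has {mike} ∩ (A ∖ {mike}) = ∅, so x is NOT a limit point.
  x = november: opens ∋ x are {juliett, november}, {juliett, lima, november}, {juliett, mike, november}, {juliett, kilo, mike, november}, {juliett, lima, mike, november}, {juliett, kilo, lima, mike, november}; each meets A ∖ {november}, so x IS a limit point.
Collecting: A' = {juliett, kilo, november}.


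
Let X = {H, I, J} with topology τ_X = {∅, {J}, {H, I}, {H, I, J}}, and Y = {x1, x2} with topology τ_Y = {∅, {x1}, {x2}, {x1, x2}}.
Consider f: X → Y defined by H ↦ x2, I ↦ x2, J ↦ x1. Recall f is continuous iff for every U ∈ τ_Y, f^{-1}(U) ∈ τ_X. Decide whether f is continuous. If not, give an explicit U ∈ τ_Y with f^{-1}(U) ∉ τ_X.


f IS continuous.

Compute f^{-1}(U) for each U ∈ τ_Y:
  U = ∅: f^{-1}(U) = ∅ ∈ τ_X ✓.
  U = {x1}: f^{-1}(U) = {J} ∈ τ_X ✓.
  U = {x2}: f^{-1}(U) = {H, I} ∈ τ_X ✓.
  U = {x1, x2}: f^{-1}(U) = {H, I, J} ∈ τ_X ✓.
Every preimage lies in τ_X, so f IS continuous.


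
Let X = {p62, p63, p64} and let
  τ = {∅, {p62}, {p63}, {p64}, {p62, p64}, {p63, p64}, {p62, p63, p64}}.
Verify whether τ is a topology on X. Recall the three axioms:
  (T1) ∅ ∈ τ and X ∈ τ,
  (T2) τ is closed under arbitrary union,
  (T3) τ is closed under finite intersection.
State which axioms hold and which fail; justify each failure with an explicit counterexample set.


τ is NOT a topology on X.

Axiom (T1): ∅ ∈ τ? Yes; X ∈ τ? Yes.
Axiom (T2/T3): check pairwise unions and intersections of members of τ.
Counterexample for (T2): {p62} ∪ {p63} = {p62, p63} ∉ τ. Therefore τ is NOT a topology.


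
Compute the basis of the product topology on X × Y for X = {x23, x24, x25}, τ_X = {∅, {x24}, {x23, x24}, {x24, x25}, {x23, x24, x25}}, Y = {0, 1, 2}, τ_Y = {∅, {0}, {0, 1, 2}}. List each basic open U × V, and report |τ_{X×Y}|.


Basis B = {∅ × ∅, {x24} × {0}, {x23, x24} × {0}, {x24, x25} × {0}, {x23, x24, x25} × {0}, {x24} × {0, 1, 2}, {x23, x24} × {0, 1, 2}, {x24, x25} × {0, 1, 2}, {x23, x24, x25} × {0, 1, 2}}; |τ_{X×Y}| = 14.

Enumerate products U × V with U ∈ τ_X, V ∈ τ_Y (deduplicated):
  ∅ × ∅ = {} (∅)
  {x24} × {0} = {(x24,0)}
  {x23, x24} × {0} = {(x23,0), (x24,0)}
  {x24, x25} × {0} = {(x24,0), (x25,0)}
  {x23, x24, x25} × {0} = {(x23,0), (x24,0), (x25,0)}
  {x24} × {0, 1, 2} = {(x24,0), (x24,1), (x24,2)}
  {x23, x24} × {0, 1, 2} = {(x23,0), (x23,1), (x23,2), (x24,0), (x24,1), (x24,2)}
  {x24, x25} × {0, 1, 2} = {(x24,0), (x24,1), (x24,2), (x25,0), (x25,1), (x25,2)}
  {x23, x24, x25} × {0, 1, 2} = {(x23,0), (x23,1), (x23,2), (x24,0), (x24,1), (x24,2), (x25,0), (x25,1), (x25,2)}
These 9 distinct sets form the basis B.
Close under arbitrary unions to get τ_{X×Y}; counting gives |τ_{X×Y}| = 14.


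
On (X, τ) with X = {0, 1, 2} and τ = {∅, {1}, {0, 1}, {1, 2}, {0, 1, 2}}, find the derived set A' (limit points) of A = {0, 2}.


A' = ∅

For each x ∈ X, list the open sets U ∈ τ with x ∈ U, then check whether U ∩ (A ∖ {x}) ≠ ∅ for every such U.
  x = 0: open {0, 1} ∋ x has {0, 1} ∩ (A ∖ {0}) = ∅, so x is NOT a limit point.
  x = 1: open {1} ∋ x has {1} ∩ (A ∖ {1}) = ∅, so x is NOT a limit point.
  x = 2: open {1, 2} ∋ x has {1, 2} ∩ (A ∖ {2}) = ∅, so x is NOT a limit point.
Collecting: A' = ∅.


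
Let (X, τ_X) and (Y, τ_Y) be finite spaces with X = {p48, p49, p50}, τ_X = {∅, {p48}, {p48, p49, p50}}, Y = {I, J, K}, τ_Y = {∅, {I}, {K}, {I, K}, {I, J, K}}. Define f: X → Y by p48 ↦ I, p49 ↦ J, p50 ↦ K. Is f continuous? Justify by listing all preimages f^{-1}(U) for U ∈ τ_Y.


f is NOT continuous.

Compute f^{-1}(U) for each U ∈ τ_Y:
  U = ∅: f^{-1}(U) = ∅ ∈ τ_X ✓.
  U = {I}: f^{-1}(U) = {p48} ∈ τ_X ✓.
  U = {K}: f^{-1}(U) = {p50} ∉ τ_X ✗.
  U = {I, K}: f^{-1}(U) = {p48, p50} ∉ τ_X ✗.
  U = {I, J, K}: f^{-1}(U) = {p48, p49, p50} ∈ τ_X ✓.
Found U = {K} with f^{-1}(U) = {p50} not in τ_X. Therefore f is NOT continuous.


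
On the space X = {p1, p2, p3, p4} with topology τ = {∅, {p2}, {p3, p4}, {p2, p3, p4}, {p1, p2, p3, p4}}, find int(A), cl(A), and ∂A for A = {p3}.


int(A) = ∅, cl(A) = {p1, p3, p4}, ∂A = {p1, p3, p4}.

Closed sets in (X, τ) are complements of opens:
  closed(X, τ) = {∅, {p1}, {p1, p2}, {p1, p3, p4}, {p1, p2, p3, p4}}.
int(A) = ⋃ {U ∈ τ : U ⊆ A}. Opens contained in A: ∅.
Taking the union of these: int(A) = ∅.
cl(A) = ⋂ {C closed : A ⊆ C}. Closed sets containing A: {p1, p3, p4}, {p1, p2, p3, p4}.
Intersecting these: cl(A) = {p1, p3, p4}.
∂A = cl(A) ∖ int(A) = {p1, p3, p4} ∖ ∅ = {p1, p3, p4}.


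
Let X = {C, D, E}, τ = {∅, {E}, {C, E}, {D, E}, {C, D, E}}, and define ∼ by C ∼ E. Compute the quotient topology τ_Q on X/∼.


X/∼ = {[C=E], [D]}; |τ_Q| = 3.

Equivalence classes: [C=E], [D].
Quotient map π: X → X/∼ sends C ↦ [C=E], D ↦ [D], E ↦ [C=E].
For each subset V ⊆ X/∼, compute π^{-1}(V) ⊆ X and check whether π^{-1}(V) ∈ τ. V is open in τ_Q iff π^{-1}(V) ∈ τ.
  V = {}: π^{-1}(V) = ∅ ∈ τ ✓.
  V = {[C=E]}: π^{-1}(V) = {C, E} ∈ τ ✓.
  V = {[D]}: π^{-1}(V) = {D} ∉ τ ✗.
  V = {[C=E], [D]}: π^{-1}(V) = {C, D, E} ∈ τ ✓.
Open sets in the quotient: τ_Q = {{}, {[C=E]}, {[C=E], [D]}} (3 elements).


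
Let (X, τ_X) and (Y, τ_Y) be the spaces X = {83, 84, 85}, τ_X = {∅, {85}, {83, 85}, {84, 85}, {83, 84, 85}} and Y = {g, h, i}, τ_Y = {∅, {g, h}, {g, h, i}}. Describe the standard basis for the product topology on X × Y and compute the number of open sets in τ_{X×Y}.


Basis B = {∅ × ∅, {85} × {g, h}, {85} × {g, h, i}, {83, 85} × {g, h}, {84, 85} × {g, h}, {83, 85} × {g, h, i}, {83, 84, 85} × {g, h}, {84, 85} × {g, h, i}, {83, 84, 85} × {g, h, i}}; |τ_{X×Y}| = 14.

Enumerate products U × V with U ∈ τ_X, V ∈ τ_Y (deduplicated):
  ∅ × ∅ = {} (∅)
  {85} × {g, h} = {(85,g), (85,h)}
  {85} × {g, h, i} = {(85,g), (85,h), (85,i)}
  {83, 85} × {g, h} = {(83,g), (83,h), (85,g), (85,h)}
  {84, 85} × {g, h} = {(84,g), (84,h), (85,g), (85,h)}
  {83, 85} × {g, h, i} = {(83,g), (83,h), (83,i), (85,g), (85,h), (85,i)}
  {83, 84, 85} × {g, h} = {(83,g), (83,h), (84,g), (84,h), (85,g), (85,h)}
  {84, 85} × {g, h, i} = {(84,g), (84,h), (84,i), (85,g), (85,h), (85,i)}
  {83, 84, 85} × {g, h, i} = {(83,g), (83,h), (83,i), (84,g), (84,h), (84,i), (85,g), (85,h), (85,i)}
These 9 distinct sets form the basis B.
Close under arbitrary unions to get τ_{X×Y}; counting gives |τ_{X×Y}| = 14.


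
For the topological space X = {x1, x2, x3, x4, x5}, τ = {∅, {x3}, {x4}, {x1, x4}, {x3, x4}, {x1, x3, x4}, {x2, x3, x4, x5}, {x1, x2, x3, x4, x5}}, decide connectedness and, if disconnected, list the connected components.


(X, τ) is connected.

Find clopen sets (U ∈ τ with X ∖ U ∈ τ):
  U = ∅, X ∖ U = {x1, x2, x3, x4, x5} — both open, so U is clopen.
  U = {x1, x2, x3, x4, x5}, X ∖ U = ∅ — both open, so U is clopen.
Only trivial clopens (∅ and X) exist, so (X, τ) is connected.
Compute connected components by grouping points that agree on all clopens:
  component: {x1, x2, x3, x4, x5}


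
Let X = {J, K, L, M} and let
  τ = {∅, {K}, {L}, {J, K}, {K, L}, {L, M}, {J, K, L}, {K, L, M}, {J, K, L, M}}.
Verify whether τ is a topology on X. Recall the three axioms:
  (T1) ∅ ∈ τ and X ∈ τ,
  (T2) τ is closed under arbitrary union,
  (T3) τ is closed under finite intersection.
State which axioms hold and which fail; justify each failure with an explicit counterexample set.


τ IS a topology on X.

Axiom (T1): ∅ ∈ τ? Yes; X ∈ τ? Yes.
Axiom (T2/T3): check pairwise unions and intersections of members of τ.
All pairwise intersections and unions checked — each lies in τ. Therefore τ satisfies (T1), (T2), (T3): it IS a topology on X.


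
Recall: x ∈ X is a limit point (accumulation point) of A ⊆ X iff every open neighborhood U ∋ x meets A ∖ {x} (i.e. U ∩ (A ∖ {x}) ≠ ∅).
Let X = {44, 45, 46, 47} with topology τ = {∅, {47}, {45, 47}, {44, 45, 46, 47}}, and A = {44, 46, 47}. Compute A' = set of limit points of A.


A' = {44, 45, 46}

For each x ∈ X, list the open sets U ∈ τ with x ∈ U, then check whether U ∩ (A ∖ {x}) ≠ ∅ for every such U.
  x = 44: opens ∋ x are {44, 45, 46, 47}; each meets A ∖ {44}, so x IS a limit point.
  x = 45: opens ∋ x are {45, 47}, {44, 45, 46, 47}; each meets A ∖ {45}, so x IS a limit point.
  x = 46: opens ∋ x are {44, 45, 46, 47}; each meets A ∖ {46}, so x IS a limit point.
  x = 47: open {47} ∋ x has {47} ∩ (A ∖ {47}) = ∅, so x is NOT a limit point.
Collecting: A' = {44, 45, 46}.


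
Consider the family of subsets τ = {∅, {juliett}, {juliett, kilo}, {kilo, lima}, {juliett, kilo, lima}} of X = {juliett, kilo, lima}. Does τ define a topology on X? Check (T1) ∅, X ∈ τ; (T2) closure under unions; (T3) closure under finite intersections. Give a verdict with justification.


τ is NOT a topology on X.

Axiom (T1): ∅ ∈ τ? Yes; X ∈ τ? Yes.
Axiom (T2/T3): check pairwise unions and intersections of members of τ.
Counterexample for (T3): {juliett, kilo} ∩ {kilo, lima} = {kilo} ∉ τ. Therefore τ is NOT a topology.


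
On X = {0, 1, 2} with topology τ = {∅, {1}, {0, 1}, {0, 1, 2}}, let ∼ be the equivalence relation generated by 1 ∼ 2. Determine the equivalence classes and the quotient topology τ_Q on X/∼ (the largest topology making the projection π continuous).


X/∼ = {[0], [1=2]}; |τ_Q| = 2.

Equivalence classes: [0], [1=2].
Quotient map π: X → X/∼ sends 0 ↦ [0], 1 ↦ [1=2], 2 ↦ [1=2].
For each subset V ⊆ X/∼, compute π^{-1}(V) ⊆ X and check whether π^{-1}(V) ∈ τ. V is open in τ_Q iff π^{-1}(V) ∈ τ.
  V = {}: π^{-1}(V) = ∅ ∈ τ ✓.
  V = {[0]}: π^{-1}(V) = {0} ∉ τ ✗.
  V = {[1=2]}: π^{-1}(V) = {1, 2} ∉ τ ✗.
  V = {[0], [1=2]}: π^{-1}(V) = {0, 1, 2} ∈ τ ✓.
Open sets in the quotient: τ_Q = {{}, {[0], [1=2]}} (2 elements).


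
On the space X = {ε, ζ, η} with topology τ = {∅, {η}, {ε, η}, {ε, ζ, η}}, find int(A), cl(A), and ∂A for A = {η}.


int(A) = {η}, cl(A) = {ε, ζ, η}, ∂A = {ε, ζ}.

Closed sets in (X, τ) are complements of opens:
  closed(X, τ) = {∅, {ζ}, {ε, ζ}, {ε, ζ, η}}.
int(A) = ⋃ {U ∈ τ : U ⊆ A}. Opens contained in A: ∅, {η}.
Taking the union of these: int(A) = {η}.
cl(A) = ⋂ {C closed : A ⊆ C}. Closed sets containing A: {ε, ζ, η}.
Intersecting these: cl(A) = {ε, ζ, η}.
∂A = cl(A) ∖ int(A) = {ε, ζ, η} ∖ {η} = {ε, ζ}.


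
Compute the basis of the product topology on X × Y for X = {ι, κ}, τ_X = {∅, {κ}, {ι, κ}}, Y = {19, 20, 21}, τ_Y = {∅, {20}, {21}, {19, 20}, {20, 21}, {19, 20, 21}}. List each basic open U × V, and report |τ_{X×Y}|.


Basis B = {∅ × ∅, {κ} × {20}, {κ} × {21}, {ι, κ} × {20}, {ι, κ} × {21}, {κ} × {19, 20}, {κ} × {20, 21}, {κ} × {19, 20, 21}, {ι, κ} × {19, 20}, {ι, κ} × {20, 21}, {ι, κ} × {19, 20, 21}}; |τ_{X×Y}| = 18.

Enumerate products U × V with U ∈ τ_X, V ∈ τ_Y (deduplicated):
  ∅ × ∅ = {} (∅)
  {κ} × {20} = {(κ,20)}
  {κ} × {21} = {(κ,21)}
  {ι, κ} × {20} = {(ι,20), (κ,20)}
  {ι, κ} × {21} = {(ι,21), (κ,21)}
  {κ} × {19, 20} = {(κ,19), (κ,20)}
  {κ} × {20, 21} = {(κ,20), (κ,21)}
  {κ} × {19, 20, 21} = {(κ,19), (κ,20), (κ,21)}
  {ι, κ} × {19, 20} = {(ι,19), (ι,20), (κ,19), (κ,20)}
  {ι, κ} × {20, 21} = {(ι,20), (ι,21), (κ,20), (κ,21)}
  {ι, κ} × {19, 20, 21} = {(ι,19), (ι,20), (ι,21), (κ,19), (κ,20), (κ,21)}
These 11 distinct sets form the basis B.
Close under arbitrary unions to get τ_{X×Y}; counting gives |τ_{X×Y}| = 18.


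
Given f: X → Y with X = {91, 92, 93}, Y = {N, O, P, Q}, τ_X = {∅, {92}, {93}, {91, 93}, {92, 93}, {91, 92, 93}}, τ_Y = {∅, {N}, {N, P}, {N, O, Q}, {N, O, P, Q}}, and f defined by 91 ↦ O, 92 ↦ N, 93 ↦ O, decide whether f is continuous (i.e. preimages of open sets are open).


f IS continuous.

Compute f^{-1}(U) for each U ∈ τ_Y:
  U = ∅: f^{-1}(U) = ∅ ∈ τ_X ✓.
  U = {N}: f^{-1}(U) = {92} ∈ τ_X ✓.
  U = {N, P}: f^{-1}(U) = {92} ∈ τ_X ✓.
  U = {N, O, Q}: f^{-1}(U) = {91, 92, 93} ∈ τ_X ✓.
  U = {N, O, P, Q}: f^{-1}(U) = {91, 92, 93} ∈ τ_X ✓.
Every preimage lies in τ_X, so f IS continuous.


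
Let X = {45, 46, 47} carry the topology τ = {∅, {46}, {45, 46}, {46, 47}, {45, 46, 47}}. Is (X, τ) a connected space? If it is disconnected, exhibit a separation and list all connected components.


(X, τ) is connected.

Find clopen sets (U ∈ τ with X ∖ U ∈ τ):
  U = ∅, X ∖ U = {45, 46, 47} — both open, so U is clopen.
  U = {45, 46, 47}, X ∖ U = ∅ — both open, so U is clopen.
Only trivial clopens (∅ and X) exist, so (X, τ) is connected.
Compute connected components by grouping points that agree on all clopens:
  component: {45, 46, 47}


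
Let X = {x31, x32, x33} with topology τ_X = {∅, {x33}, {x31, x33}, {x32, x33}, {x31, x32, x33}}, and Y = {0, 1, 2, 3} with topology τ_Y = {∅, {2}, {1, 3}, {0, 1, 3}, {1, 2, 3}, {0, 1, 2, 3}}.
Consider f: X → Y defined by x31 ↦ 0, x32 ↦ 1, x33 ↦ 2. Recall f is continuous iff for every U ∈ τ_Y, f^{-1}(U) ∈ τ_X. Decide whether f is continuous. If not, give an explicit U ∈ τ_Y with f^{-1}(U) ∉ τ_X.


f is NOT continuous.

Compute f^{-1}(U) for each U ∈ τ_Y:
  U = ∅: f^{-1}(U) = ∅ ∈ τ_X ✓.
  U = {2}: f^{-1}(U) = {x33} ∈ τ_X ✓.
  U = {1, 3}: f^{-1}(U) = {x32} ∉ τ_X ✗.
  U = {0, 1, 3}: f^{-1}(U) = {x31, x32} ∉ τ_X ✗.
  U = {1, 2, 3}: f^{-1}(U) = {x32, x33} ∈ τ_X ✓.
  U = {0, 1, 2, 3}: f^{-1}(U) = {x31, x32, x33} ∈ τ_X ✓.
Found U = {1, 3} with f^{-1}(U) = {x32} not in τ_X. Therefore f is NOT continuous.


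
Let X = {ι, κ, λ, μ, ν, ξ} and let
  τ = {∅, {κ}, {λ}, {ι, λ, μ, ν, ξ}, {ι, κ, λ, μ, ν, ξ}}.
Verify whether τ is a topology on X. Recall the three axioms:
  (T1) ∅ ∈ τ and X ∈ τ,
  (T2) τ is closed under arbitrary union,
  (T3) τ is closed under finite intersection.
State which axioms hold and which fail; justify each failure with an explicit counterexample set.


τ is NOT a topology on X.

Axiom (T1): ∅ ∈ τ? Yes; X ∈ τ? Yes.
Axiom (T2/T3): check pairwise unions and intersections of members of τ.
Counterexample for (T2): {κ} ∪ {λ} = {κ, λ} ∉ τ. Therefore τ is NOT a topology.


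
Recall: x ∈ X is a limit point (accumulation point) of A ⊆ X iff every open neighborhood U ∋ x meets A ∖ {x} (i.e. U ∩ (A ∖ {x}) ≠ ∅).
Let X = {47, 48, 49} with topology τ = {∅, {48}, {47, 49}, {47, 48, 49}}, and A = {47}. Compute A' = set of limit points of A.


A' = {49}

For each x ∈ X, list the open sets U ∈ τ with x ∈ U, then check whether U ∩ (A ∖ {x}) ≠ ∅ for every such U.
  x = 47: open {47, 49} ∋ x has {47, 49} ∩ (A ∖ {47}) = ∅, so x is NOT a limit point.
  x = 48: open {48} ∋ x has {48} ∩ (A ∖ {48}) = ∅, so x is NOT a limit point.
  x = 49: opens ∋ x are {47, 49}, {47, 48, 49}; each meets A ∖ {49}, so x IS a limit point.
Collecting: A' = {49}.


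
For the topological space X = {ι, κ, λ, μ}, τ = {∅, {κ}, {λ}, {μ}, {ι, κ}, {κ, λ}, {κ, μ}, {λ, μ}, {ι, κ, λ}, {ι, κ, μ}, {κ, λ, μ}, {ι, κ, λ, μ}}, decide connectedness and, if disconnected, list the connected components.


(X, τ) is disconnected; components = [{λ}, {μ}, {ι, κ}].

Find clopen sets (U ∈ τ with X ∖ U ∈ τ):
  U = ∅, X ∖ U = {ι, κ, λ, μ} — both open, so U is clopen.
  U = {λ}, X ∖ U = {ι, κ, μ} — both open, so U is clopen.
  U = {μ}, X ∖ U = {ι, κ, λ} — both open, so U is clopen.
  U = {ι, κ}, X ∖ U = {λ, μ} — both open, so U is clopen.
  U = {λ, μ}, X ∖ U = {ι, κ} — both open, so U is clopen.
  U = {ι, κ, λ}, X ∖ U = {μ} — both open, so U is clopen.
  U = {ι, κ, μ}, X ∖ U = {λ} — both open, so U is clopen.
  U = {ι, κ, λ, μ}, X ∖ U = ∅ — both open, so U is clopen.
Nontrivial clopen(s) exist: e.g. {ι, κ}. So (X, τ) is disconnected.
Compute connected components by grouping points that agree on all clopens:
  component: {λ}
  component: {μ}
  component: {ι, κ}


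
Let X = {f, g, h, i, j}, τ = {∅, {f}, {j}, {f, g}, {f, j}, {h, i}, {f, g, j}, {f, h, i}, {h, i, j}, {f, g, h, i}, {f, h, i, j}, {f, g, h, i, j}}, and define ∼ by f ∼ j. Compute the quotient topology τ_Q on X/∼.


X/∼ = {[f=j], [g], [h], [i]}; |τ_Q| = 6.

Equivalence classes: [f=j], [g], [h], [i].
Quotient map π: X → X/∼ sends f ↦ [f=j], g ↦ [g], h ↦ [h], i ↦ [i], j ↦ [f=j].
For each subset V ⊆ X/∼, compute π^{-1}(V) ⊆ X and check whether π^{-1}(V) ∈ τ. V is open in τ_Q iff π^{-1}(V) ∈ τ.
  V = {}: π^{-1}(V) = ∅ ∈ τ ✓.
  V = {[f=j]}: π^{-1}(V) = {f, j} ∈ τ ✓.
  V = {[g]}: π^{-1}(V) = {g} ∉ τ ✗.
  V = {[f=j], [g]}: π^{-1}(V) = {f, g, j} ∈ τ ✓.
  V = {[h]}: π^{-1}(V) = {h} ∉ τ ✗.
  V = {[f=j], [h]}: π^{-1}(V) = {f, h, j} ∉ τ ✗.
  V = {[g], [h]}: π^{-1}(V) = {g, h} ∉ τ ✗.
  V = {[f=j], [g], [h]}: π^{-1}(V) = {f, g, h, j} ∉ τ ✗.
  V = {[i]}: π^{-1}(V) = {i} ∉ τ ✗.
  V = {[f=j], [i]}: π^{-1}(V) = {f, i, j} ∉ τ ✗.
  V = {[g], [i]}: π^{-1}(V) = {g, i} ∉ τ ✗.
  V = {[f=j], [g], [i]}: π^{-1}(V) = {f, g, i, j} ∉ τ ✗.
  V = {[h], [i]}: π^{-1}(V) = {h, i} ∈ τ ✓.
  V = {[f=j], [h], [i]}: π^{-1}(V) = {f, h, i, j} ∈ τ ✓.
  V = {[g], [h], [i]}: π^{-1}(V) = {g, h, i} ∉ τ ✗.
  V = {[f=j], [g], [h], [i]}: π^{-1}(V) = {f, g, h, i, j} ∈ τ ✓.
Open sets in the quotient: τ_Q = {{}, {[f=j]}, {[f=j], [g]}, {[h], [i]}, {[f=j], [h], [i]}, {[f=j], [g], [h], [i]}} (6 elements).


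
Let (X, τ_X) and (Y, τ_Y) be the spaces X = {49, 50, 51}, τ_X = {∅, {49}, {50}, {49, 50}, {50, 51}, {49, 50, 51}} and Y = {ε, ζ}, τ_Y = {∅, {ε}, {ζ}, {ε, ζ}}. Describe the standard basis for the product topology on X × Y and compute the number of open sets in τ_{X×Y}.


Basis B = {∅ × ∅, {49} × {ε}, {49} × {ζ}, {50} × {ε}, {50} × {ζ}, {49} × {ε, ζ}, {49, 50} × {ε}, {49, 50} × {ζ}, {50} × {ε, ζ}, {50, 51} × {ε}, {50, 51} × {ζ}, {49, 50, 51} × {ε}, {49, 50, 51} × {ζ}, {49, 50} × {ε, ζ}, {50, 51} × {ε, ζ}, {49, 50, 51} × {ε, ζ}}; |τ_{X×Y}| = 36.

Enumerate products U × V with U ∈ τ_X, V ∈ τ_Y (deduplicated):
  ∅ × ∅ = {} (∅)
  {49} × {ε} = {(49,ε)}
  {49} × {ζ} = {(49,ζ)}
  {50} × {ε} = {(50,ε)}
  {50} × {ζ} = {(50,ζ)}
  {49} × {ε, ζ} = {(49,ε), (49,ζ)}
  {49, 50} × {ε} = {(49,ε), (50,ε)}
  {49, 50} × {ζ} = {(49,ζ), (50,ζ)}
  {50} × {ε, ζ} = {(50,ε), (50,ζ)}
  {50, 51} × {ε} = {(50,ε), (51,ε)}
  {50, 51} × {ζ} = {(50,ζ), (51,ζ)}
  {49, 50, 51} × {ε} = {(49,ε), (50,ε), (51,ε)}
  {49, 50, 51} × {ζ} = {(49,ζ), (50,ζ), (51,ζ)}
  {49, 50} × {ε, ζ} = {(49,ε), (49,ζ), (50,ε), (50,ζ)}
  {50, 51} × {ε, ζ} = {(50,ε), (50,ζ), (51,ε), (51,ζ)}
  {49, 50, 51} × {ε, ζ} = {(49,ε), (49,ζ), (50,ε), (50,ζ), (51,ε), (51,ζ)}
These 16 distinct sets form the basis B.
Close under arbitrary unions to get τ_{X×Y}; counting gives |τ_{X×Y}| = 36.


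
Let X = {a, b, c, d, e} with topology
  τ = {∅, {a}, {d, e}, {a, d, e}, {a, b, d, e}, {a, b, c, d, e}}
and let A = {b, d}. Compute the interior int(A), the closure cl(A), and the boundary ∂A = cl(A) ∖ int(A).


int(A) = ∅, cl(A) = {b, c, d, e}, ∂A = {b, c, d, e}.

Closed sets in (X, τ) are complements of opens:
  closed(X, τ) = {∅, {c}, {b, c}, {a, b, c}, {b, c, d, e}, {a, b, c, d, e}}.
int(A) = ⋃ {U ∈ τ : U ⊆ A}. Opens contained in A: ∅.
Taking the union of these: int(A) = ∅.
cl(A) = ⋂ {C closed : A ⊆ C}. Closed sets containing A: {b, c, d, e}, {a, b, c, d, e}.
Intersecting these: cl(A) = {b, c, d, e}.
∂A = cl(A) ∖ int(A) = {b, c, d, e} ∖ ∅ = {b, c, d, e}.


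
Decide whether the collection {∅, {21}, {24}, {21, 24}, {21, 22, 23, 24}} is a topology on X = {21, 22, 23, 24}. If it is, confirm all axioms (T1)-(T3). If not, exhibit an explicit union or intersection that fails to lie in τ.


τ IS a topology on X.

Axiom (T1): ∅ ∈ τ? Yes; X ∈ τ? Yes.
Axiom (T2/T3): check pairwise unions and intersections of members of τ.
All pairwise intersections and unions checked — each lies in τ. Therefore τ satisfies (T1), (T2), (T3): it IS a topology on X.


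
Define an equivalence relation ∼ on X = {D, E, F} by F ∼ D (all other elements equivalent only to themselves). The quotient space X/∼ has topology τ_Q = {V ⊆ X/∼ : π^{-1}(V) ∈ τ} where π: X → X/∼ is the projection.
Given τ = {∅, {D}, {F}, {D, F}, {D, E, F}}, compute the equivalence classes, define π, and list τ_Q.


X/∼ = {[D=F], [E]}; |τ_Q| = 3.

Equivalence classes: [D=F], [E].
Quotient map π: X → X/∼ sends D ↦ [D=F], E ↦ [E], F ↦ [D=F].
For each subset V ⊆ X/∼, compute π^{-1}(V) ⊆ X and check whether π^{-1}(V) ∈ τ. V is open in τ_Q iff π^{-1}(V) ∈ τ.
  V = {}: π^{-1}(V) = ∅ ∈ τ ✓.
  V = {[D=F]}: π^{-1}(V) = {D, F} ∈ τ ✓.
  V = {[E]}: π^{-1}(V) = {E} ∉ τ ✗.
  V = {[D=F], [E]}: π^{-1}(V) = {D, E, F} ∈ τ ✓.
Open sets in the quotient: τ_Q = {{}, {[D=F]}, {[D=F], [E]}} (3 elements).


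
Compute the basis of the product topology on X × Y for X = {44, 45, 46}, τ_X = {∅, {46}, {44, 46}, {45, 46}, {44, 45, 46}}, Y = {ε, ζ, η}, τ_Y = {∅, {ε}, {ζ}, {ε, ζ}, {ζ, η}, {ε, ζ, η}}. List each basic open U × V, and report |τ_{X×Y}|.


Basis B = {∅ × ∅, {46} × {ε}, {46} × {ζ}, {44, 46} × {ε}, {44, 46} × {ζ}, {45, 46} × {ε}, {45, 46} × {ζ}, {46} × {ε, ζ}, {46} × {ζ, η}, {44, 45, 46} × {ε}, {44, 45, 46} × {ζ}, {46} × {ε, ζ, η}, {44, 46} × {ε, ζ}, {44, 46} × {ζ, η}, {45, 46} × {ε, ζ}, {45, 46} × {ζ, η}, {44, 46} × {ε, ζ, η}, {44, 45, 46} × {ε, ζ}, {44, 45, 46} × {ζ, η}, {45, 46} × {ε, ζ, η}, {44, 45, 46} × {ε, ζ, η}}; |τ_{X×Y}| = 70.

Enumerate products U × V with U ∈ τ_X, V ∈ τ_Y (deduplicated):
  ∅ × ∅ = {} (∅)
  {46} × {ε} = {(46,ε)}
  {46} × {ζ} = {(46,ζ)}
  {44, 46} × {ε} = {(44,ε), (46,ε)}
  {44, 46} × {ζ} = {(44,ζ), (46,ζ)}
  {45, 46} × {ε} = {(45,ε), (46,ε)}
  {45, 46} × {ζ} = {(45,ζ), (46,ζ)}
  {46} × {ε, ζ} = {(46,ε), (46,ζ)}
  {46} × {ζ, η} = {(46,ζ), (46,η)}
  {44, 45, 46} × {ε} = {(44,ε), (45,ε), (46,ε)}
  {44, 45, 46} × {ζ} = {(44,ζ), (45,ζ), (46,ζ)}
  {46} × {ε, ζ, η} = {(46,ε), (46,ζ), (46,η)}
  {44, 46} × {ε, ζ} = {(44,ε), (44,ζ), (46,ε), (46,ζ)}
  {44, 46} × {ζ, η} = {(44,ζ), (44,η), (46,ζ), (46,η)}
  {45, 46} × {ε, ζ} = {(45,ε), (45,ζ), (46,ε), (46,ζ)}
  {45, 46} × {ζ, η} = {(45,ζ), (45,η), (46,ζ), (46,η)}
  {44, 46} × {ε, ζ, η} = {(44,ε), (44,ζ), (44,η), (46,ε), (46,ζ), (46,η)}
  {44, 45, 46} × {ε, ζ} = {(44,ε), (44,ζ), (45,ε), (45,ζ), (46,ε), (46,ζ)}
  {44, 45, 46} × {ζ, η} = {(44,ζ), (44,η), (45,ζ), (45,η), (46,ζ), (46,η)}
  {45, 46} × {ε, ζ, η} = {(45,ε), (45,ζ), (45,η), (46,ε), (46,ζ), (46,η)}
  {44, 45, 46} × {ε, ζ, η} = {(44,ε), (44,ζ), (44,η), (45,ε), (45,ζ), (45,η), (46,ε), (46,ζ), (46,η)}
These 21 distinct sets form the basis B.
Close under arbitrary unions to get τ_{X×Y}; counting gives |τ_{X×Y}| = 70.


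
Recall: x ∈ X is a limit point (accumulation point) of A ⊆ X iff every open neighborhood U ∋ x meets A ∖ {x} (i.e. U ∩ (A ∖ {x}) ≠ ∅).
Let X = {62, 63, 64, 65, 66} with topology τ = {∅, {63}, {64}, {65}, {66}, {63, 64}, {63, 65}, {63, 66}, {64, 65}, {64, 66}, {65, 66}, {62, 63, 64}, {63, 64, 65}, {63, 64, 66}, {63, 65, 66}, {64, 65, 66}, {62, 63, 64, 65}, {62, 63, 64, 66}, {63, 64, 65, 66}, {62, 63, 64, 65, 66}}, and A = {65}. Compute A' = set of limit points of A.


A' = ∅

For each x ∈ X, list the open sets U ∈ τ with x ∈ U, then check whether U ∩ (A ∖ {x}) ≠ ∅ for every such U.
  x = 62: open {62, 63, 64} ∋ x has {62, 63, 64} ∩ (A ∖ {62}) = ∅, so x is NOT a limit point.
  x = 63: open {63} ∋ x has {63} ∩ (A ∖ {63}) = ∅, so x is NOT a limit point.
  x = 64: open {64} ∋ x has {64} ∩ (A ∖ {64}) = ∅, so x is NOT a limit point.
  x = 65: open {65} ∋ x has {65} ∩ (A ∖ {65}) = ∅, so x is NOT a limit point.
  x = 66: open {66} ∋ x has {66} ∩ (A ∖ {66}) = ∅, so x is NOT a limit point.
Collecting: A' = ∅.


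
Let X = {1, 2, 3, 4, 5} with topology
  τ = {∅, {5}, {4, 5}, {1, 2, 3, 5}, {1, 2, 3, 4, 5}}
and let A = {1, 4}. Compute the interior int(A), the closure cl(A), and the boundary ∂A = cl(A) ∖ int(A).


int(A) = ∅, cl(A) = {1, 2, 3, 4}, ∂A = {1, 2, 3, 4}.

Closed sets in (X, τ) are complements of opens:
  closed(X, τ) = {∅, {4}, {1, 2, 3}, {1, 2, 3, 4}, {1, 2, 3, 4, 5}}.
int(A) = ⋃ {U ∈ τ : U ⊆ A}. Opens contained in A: ∅.
Taking the union of these: int(A) = ∅.
cl(A) = ⋂ {C closed : A ⊆ C}. Closed sets containing A: {1, 2, 3, 4}, {1, 2, 3, 4, 5}.
Intersecting these: cl(A) = {1, 2, 3, 4}.
∂A = cl(A) ∖ int(A) = {1, 2, 3, 4} ∖ ∅ = {1, 2, 3, 4}.


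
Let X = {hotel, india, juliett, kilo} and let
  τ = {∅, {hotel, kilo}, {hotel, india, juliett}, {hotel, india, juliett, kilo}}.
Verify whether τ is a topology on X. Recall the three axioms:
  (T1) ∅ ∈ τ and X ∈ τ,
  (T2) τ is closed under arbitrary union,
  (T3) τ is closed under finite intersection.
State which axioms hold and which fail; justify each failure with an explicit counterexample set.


τ is NOT a topology on X.

Axiom (T1): ∅ ∈ τ? Yes; X ∈ τ? Yes.
Axiom (T2/T3): check pairwise unions and intersections of members of τ.
Counterexample for (T3): {hotel, kilo} ∩ {hotel, india, juliett} = {hotel} ∉ τ. Therefore τ is NOT a topology.


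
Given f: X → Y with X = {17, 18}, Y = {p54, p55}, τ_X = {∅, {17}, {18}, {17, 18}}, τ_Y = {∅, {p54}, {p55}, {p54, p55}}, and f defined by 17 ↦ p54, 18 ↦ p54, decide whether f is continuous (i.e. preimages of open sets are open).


f IS continuous.

Compute f^{-1}(U) for each U ∈ τ_Y:
  U = ∅: f^{-1}(U) = ∅ ∈ τ_X ✓.
  U = {p54}: f^{-1}(U) = {17, 18} ∈ τ_X ✓.
  U = {p55}: f^{-1}(U) = ∅ ∈ τ_X ✓.
  U = {p54, p55}: f^{-1}(U) = {17, 18} ∈ τ_X ✓.
Every preimage lies in τ_X, so f IS continuous.
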